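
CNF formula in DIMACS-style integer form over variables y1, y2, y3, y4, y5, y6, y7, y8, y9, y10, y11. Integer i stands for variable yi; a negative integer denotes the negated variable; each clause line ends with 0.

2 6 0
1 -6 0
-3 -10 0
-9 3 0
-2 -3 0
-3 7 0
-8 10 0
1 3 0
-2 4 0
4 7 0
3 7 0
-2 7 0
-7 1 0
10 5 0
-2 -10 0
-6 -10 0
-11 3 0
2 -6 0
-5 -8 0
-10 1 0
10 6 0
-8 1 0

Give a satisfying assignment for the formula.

y1 = True, y2 = True, y3 = False, y4 = True, y5 = True, y6 = True, y7 = True, y8 = False, y9 = False, y10 = False, y11 = False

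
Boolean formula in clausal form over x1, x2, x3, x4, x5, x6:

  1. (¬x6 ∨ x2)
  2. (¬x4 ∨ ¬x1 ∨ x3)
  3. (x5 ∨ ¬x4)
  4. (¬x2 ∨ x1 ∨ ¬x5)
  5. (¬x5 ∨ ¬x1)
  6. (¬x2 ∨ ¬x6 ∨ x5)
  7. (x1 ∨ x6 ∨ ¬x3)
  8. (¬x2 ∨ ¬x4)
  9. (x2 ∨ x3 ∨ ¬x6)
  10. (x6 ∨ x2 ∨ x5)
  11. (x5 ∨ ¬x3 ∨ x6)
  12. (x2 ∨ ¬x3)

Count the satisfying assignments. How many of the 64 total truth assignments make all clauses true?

Satisfying assignments:
  x1=F x2=F x3=F x4=F x5=T x6=F
  x1=F x2=F x3=F x4=T x5=T x6=F
  x1=F x2=T x3=F x4=F x5=F x6=F
  x1=T x2=T x3=F x4=F x5=F x6=F
Count: 4.

4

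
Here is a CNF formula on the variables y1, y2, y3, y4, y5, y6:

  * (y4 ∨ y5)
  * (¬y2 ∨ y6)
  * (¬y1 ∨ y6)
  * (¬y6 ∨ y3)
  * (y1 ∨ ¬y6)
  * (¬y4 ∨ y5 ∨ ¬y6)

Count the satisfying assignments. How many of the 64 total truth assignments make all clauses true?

Case analysis on y6 and y1:
  y6=T, y1=T: remaining (y2,y3,y4,y5) ∈ {(F,T,F,T); (F,T,T,T); (T,T,F,T); (T,T,T,T)} — 4.
  y6=T, y1=F: a clause becomes empty — 0.
  y6=F, y1=T: a clause becomes empty — 0.
  y6=F, y1=F: y3 free; 3 ways for (y2,y4,y5) × 2^1 = 6.
Total: 4 + 0 + 0 + 6 = 10.

10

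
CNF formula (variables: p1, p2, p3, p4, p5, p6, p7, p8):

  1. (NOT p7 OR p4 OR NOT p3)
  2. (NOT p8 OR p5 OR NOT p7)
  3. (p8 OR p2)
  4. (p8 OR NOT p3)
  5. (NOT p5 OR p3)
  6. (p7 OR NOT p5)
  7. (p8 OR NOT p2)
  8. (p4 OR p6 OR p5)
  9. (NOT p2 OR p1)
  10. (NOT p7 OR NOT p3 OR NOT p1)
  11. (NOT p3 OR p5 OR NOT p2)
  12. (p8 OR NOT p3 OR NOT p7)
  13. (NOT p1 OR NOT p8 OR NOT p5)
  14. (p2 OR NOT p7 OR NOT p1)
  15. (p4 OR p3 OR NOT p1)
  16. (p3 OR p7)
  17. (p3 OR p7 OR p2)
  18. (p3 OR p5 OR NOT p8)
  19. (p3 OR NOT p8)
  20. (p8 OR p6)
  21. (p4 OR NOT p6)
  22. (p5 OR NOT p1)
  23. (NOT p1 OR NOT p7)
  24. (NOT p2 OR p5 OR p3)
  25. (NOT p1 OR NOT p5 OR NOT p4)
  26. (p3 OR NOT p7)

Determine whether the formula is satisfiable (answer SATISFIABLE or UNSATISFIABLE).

Branch on p1: take p1 = False.
  then p2 is forced to False.
  then p8 is forced to True.
  then p3 is forced to True.
Try p4 = True.
Branch on p5: take p5 = True.
  then p7 is forced to True.
p6 is now unconstrained; take p6 = True.
Every clause has at least one true literal under this assignment.
So p1=False, p2=False, p3=True, p4=True, p5=True, p6=True, p7=True, p8=True is a satisfying assignment.

SATISFIABLE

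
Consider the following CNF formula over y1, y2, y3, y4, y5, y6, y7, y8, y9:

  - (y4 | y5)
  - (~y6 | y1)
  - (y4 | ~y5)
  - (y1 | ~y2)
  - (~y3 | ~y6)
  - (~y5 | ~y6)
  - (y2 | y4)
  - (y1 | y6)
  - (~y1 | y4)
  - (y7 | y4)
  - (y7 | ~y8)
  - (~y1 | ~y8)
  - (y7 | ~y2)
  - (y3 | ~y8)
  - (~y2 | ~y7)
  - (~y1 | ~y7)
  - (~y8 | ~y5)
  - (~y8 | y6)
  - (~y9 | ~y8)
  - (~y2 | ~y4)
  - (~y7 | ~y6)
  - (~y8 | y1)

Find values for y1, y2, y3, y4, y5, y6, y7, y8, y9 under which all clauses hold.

y1=T, y2=F, y3=T, y4=T, y5=F, y6=F, y7=F, y8=F, y9=T

Check each clause:
  1. (y4 | y5) — y4 is true.
  2. (~y6 | y1) — y1 is true.
  3. (y4 | ~y5) — ~y5 is true.
  4. (y1 | ~y2) — y1 is true.
  5. (~y6 | ~y3) — ~y6 is true.
  6. (~y5 | ~y6) — ~y6 is true.
  7. (y4 | y2) — y4 is true.
  8. (y1 | y6) — y1 is true.
  9. (~y1 | y4) — y4 is true.
  10. (y7 | y4) — y4 is true.
  11. (y7 | ~y8) — ~y8 is true.
  12. (~y1 | ~y8) — ~y8 is true.
  13. (~y2 | y7) — ~y2 is true.
  14. (~y8 | y3) — ~y8 is true.
  15. (~y7 | ~y2) — ~y7 is true.
  16. (~y7 | ~y1) — ~y7 is true.
  17. (~y5 | ~y8) — ~y8 is true.
  18. (~y8 | y6) — ~y8 is true.
  19. (~y9 | ~y8) — ~y8 is true.
  20. (~y2 | ~y4) — ~y2 is true.
  21. (~y6 | ~y7) — ~y7 is true.
  22. (y1 | ~y8) — ~y8 is true.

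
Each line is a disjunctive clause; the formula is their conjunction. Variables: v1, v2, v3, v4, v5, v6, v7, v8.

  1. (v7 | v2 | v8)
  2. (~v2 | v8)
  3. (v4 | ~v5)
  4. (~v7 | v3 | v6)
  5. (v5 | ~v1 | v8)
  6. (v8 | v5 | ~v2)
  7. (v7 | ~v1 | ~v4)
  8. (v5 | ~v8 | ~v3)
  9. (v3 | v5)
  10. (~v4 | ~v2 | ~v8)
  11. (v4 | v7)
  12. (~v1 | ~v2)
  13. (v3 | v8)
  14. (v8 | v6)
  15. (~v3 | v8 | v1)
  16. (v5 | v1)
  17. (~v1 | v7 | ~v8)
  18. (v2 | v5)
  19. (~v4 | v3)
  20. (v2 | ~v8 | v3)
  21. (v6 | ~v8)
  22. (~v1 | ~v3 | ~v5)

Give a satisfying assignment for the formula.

v1=F, v2=F, v3=T, v4=T, v5=T, v6=T, v7=T, v8=T

Pure literal: v6 appears only positively; assign v6 = True.
Branch on v1: take v1 = False.
  then v5 is forced to True.
  then v4 is forced to True.
  then v3 is forced to True.
  then v8 is forced to True.
  then v2 is forced to False.
v7 is now unconstrained; take v7 = True.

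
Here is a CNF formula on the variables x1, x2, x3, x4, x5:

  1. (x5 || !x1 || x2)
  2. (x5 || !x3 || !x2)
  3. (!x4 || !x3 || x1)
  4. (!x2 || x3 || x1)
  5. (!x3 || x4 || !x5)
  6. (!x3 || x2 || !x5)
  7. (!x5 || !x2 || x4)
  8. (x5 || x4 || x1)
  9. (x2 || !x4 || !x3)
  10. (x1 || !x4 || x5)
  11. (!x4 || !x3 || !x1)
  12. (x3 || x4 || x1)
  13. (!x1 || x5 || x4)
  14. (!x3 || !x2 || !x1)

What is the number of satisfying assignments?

5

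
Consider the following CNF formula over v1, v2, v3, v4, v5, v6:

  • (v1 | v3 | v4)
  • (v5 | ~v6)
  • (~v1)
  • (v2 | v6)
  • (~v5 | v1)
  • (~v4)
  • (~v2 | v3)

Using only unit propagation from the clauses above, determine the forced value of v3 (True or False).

True

Unit clause (~v1) sets v1 = False.
(v1 | ~v5): since v1 = False, the clause reduces to (~v5). v5 = False.
(v5 | ~v6) with v5 = False leaves only ~v6, so v6 = False.
(v2 | v6) with v6 = False leaves only v2, so v2 = True.
(~v4) is a unit clause: v4 = False.
(v3 | v1 | v4) with v1 = False, v4 = False leaves only v3, so v3 = True.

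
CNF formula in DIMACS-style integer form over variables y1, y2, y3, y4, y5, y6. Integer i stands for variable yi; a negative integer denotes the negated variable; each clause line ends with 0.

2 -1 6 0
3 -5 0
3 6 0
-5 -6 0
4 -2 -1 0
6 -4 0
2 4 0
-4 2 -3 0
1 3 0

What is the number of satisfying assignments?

The models are:
  y1=F y2=T y3=T y4=F y5=F y6=F
  y1=F y2=T y3=T y4=F y5=F y6=T
  y1=F y2=T y3=T y4=F y5=T y6=F
  y1=F y2=T y3=T y4=T y5=F y6=T
  y1=T y2=F y3=F y4=T y5=F y6=T
  y1=T y2=T y3=F y4=T y5=F y6=T
  y1=T y2=T y3=T y4=T y5=F y6=T
That's 7 in total.

7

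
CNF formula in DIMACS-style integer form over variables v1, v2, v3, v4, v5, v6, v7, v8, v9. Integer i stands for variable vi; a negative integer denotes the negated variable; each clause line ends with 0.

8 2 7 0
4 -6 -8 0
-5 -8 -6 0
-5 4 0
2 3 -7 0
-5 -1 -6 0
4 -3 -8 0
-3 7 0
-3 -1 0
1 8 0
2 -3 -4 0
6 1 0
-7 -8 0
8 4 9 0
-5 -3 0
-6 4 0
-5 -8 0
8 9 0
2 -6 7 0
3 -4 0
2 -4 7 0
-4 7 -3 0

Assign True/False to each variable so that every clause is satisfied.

v2 occurs only positively in the remaining clauses — set v2 = True.
Pure literal: v5 appears only negated; assign v5 = False.
Set v1 = True and propagate.
  then v3 is forced to False.
  then v4 is forced to False.
  then v6 is forced to False.
Branch on v7: take v7 = False.
Try v8 = True.
v9 is now unconstrained; take v9 = False.
Every clause has at least one true literal under this assignment.
Check each clause:
  1. (v7 | v8 | v2) — v8 is true.
  2. (v4 | ~v6 | ~v8) — ~v6 is true.
  3. (~v8 | ~v5 | ~v6) — ~v6 is true.
  4. (v4 | ~v5) — ~v5 is true.
  5. (v2 | ~v7 | v3) — ~v7 is true.
  6. (~v6 | ~v1 | ~v5) — ~v6 is true.
  7. (~v8 | ~v3 | v4) — ~v3 is true.
  8. (~v3 | v7) — ~v3 is true.
  9. (~v3 | ~v1) — ~v3 is true.
  10. (v8 | v1) — v8 is true.
  11. (~v3 | v2 | ~v4) — v2 is true.
  12. (v1 | v6) — v1 is true.
  13. (~v7 | ~v8) — ~v7 is true.
  14. (v9 | v8 | v4) — v8 is true.
  15. (~v3 | ~v5) — ~v5 is true.
  16. (v4 | ~v6) — ~v6 is true.
  17. (~v8 | ~v5) — ~v5 is true.
  18. (v8 | v9) — v8 is true.
  19. (v2 | v7 | ~v6) — ~v6 is true.
  20. (~v4 | v3) — ~v4 is true.
  21. (v2 | v7 | ~v4) — v2 is true.
  22. (~v4 | v7 | ~v3) — ~v4 is true.

v1 = T, v2 = T, v3 = F, v4 = F, v5 = F, v6 = F, v7 = F, v8 = T, v9 = F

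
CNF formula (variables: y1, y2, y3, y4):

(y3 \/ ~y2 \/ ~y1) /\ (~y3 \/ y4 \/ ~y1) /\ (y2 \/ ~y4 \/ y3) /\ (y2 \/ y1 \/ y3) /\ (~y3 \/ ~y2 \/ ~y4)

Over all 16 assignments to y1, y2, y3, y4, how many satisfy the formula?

7

Split on y3, then y2.
  y3=T, y2=T: remaining (y1,y4) ∈ {(F,F)} — 1.
  y3=T, y2=F: remaining (y1,y4) ∈ {(F,F); (F,T); (T,T)} — 3.
  y3=F, y2=T: remaining (y1,y4) ∈ {(F,F); (F,T)} — 2.
  y3=F, y2=F: remaining (y1,y4) ∈ {(T,F)} — 1.
Total: 1 + 3 + 2 + 1 = 7.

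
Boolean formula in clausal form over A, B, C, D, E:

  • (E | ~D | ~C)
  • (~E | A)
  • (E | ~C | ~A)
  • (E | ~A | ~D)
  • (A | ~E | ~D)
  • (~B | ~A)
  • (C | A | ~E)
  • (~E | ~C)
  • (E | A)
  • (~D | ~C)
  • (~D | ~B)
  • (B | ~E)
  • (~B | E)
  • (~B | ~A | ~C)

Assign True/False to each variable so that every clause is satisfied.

A=T, B=F, C=F, D=F, E=F

D occurs only negated in the remaining clauses — set D = False.
Set A = True and propagate.
  then B is forced to False.
  then E is forced to False.
  then C is forced to False.
Check each clause:
  1. (~C | ~D | E) — ~D is true.
  2. (~E | A) — A is true.
  3. (~A | E | ~C) — ~C is true.
  4. (~D | ~A | E) — ~D is true.
  5. (A | ~E | ~D) — A is true.
  6. (~B | ~A) — ~B is true.
  7. (~E | C | A) — A is true.
  8. (~C | ~E) — ~E is true.
  9. (E | A) — A is true.
  10. (~D | ~C) — ~D is true.
  11. (~B | ~D) — ~D is true.
  12. (~E | B) — ~E is true.
  13. (~B | E) — ~B is true.
  14. (~B | ~C | ~A) — ~C is true.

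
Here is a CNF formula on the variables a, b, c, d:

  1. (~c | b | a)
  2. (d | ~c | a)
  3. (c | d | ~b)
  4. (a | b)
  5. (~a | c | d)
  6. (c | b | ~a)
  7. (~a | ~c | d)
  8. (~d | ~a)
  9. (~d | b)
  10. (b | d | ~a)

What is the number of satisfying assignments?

2

Satisfying assignments:
  a=0 b=1 c=0 d=1
  a=0 b=1 c=1 d=1
That's 2 in total.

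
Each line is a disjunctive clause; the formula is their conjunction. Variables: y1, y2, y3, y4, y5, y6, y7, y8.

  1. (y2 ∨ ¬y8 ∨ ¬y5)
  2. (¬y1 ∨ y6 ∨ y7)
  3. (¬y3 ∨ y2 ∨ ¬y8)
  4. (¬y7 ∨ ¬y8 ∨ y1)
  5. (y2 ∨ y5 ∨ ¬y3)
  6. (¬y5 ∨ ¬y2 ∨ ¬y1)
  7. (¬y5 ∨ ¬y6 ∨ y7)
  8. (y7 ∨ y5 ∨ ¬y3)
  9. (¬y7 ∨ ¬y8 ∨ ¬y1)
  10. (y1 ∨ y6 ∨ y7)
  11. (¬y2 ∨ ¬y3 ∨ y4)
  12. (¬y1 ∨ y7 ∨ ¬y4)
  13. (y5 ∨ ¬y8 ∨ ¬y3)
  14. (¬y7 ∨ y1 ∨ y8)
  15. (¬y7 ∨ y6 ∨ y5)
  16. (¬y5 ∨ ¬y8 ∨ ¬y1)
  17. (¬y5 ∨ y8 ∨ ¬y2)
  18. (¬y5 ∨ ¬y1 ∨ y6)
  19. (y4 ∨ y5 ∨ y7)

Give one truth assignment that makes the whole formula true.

y1 = True  y2 = False  y3 = True  y4 = False  y5 = True  y6 = True  y7 = True  y8 = False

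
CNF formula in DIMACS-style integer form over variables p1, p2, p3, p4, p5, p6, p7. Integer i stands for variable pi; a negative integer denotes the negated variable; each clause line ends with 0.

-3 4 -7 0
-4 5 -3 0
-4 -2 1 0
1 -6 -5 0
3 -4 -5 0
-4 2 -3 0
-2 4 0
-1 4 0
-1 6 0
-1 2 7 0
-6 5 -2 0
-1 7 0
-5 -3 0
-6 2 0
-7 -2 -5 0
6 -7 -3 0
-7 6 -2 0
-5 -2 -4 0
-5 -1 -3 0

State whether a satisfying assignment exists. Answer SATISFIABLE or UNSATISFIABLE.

SATISFIABLE

Branch on p1: take p1 = False.
For the remaining variables, p2 = False, p3 = False, p4 = False, p5 = False, p6 = False, p7 = True works.
Every clause has at least one true literal under this assignment.
So p1=0, p2=0, p3=0, p4=0, p5=0, p6=0, p7=1 is a satisfying assignment.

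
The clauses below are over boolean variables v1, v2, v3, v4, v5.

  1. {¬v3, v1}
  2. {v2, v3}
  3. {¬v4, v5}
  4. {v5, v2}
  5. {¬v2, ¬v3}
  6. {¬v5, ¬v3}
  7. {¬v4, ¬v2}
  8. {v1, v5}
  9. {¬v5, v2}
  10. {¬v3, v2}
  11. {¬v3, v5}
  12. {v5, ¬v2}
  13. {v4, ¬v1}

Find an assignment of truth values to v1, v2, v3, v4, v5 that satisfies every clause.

v1=False, v2=True, v3=False, v4=False, v5=True

Check each clause:
  1. {¬v3, v1} — ¬v3 is true.
  2. {v2, v3} — v2 is true.
  3. {v5, ¬v4} — ¬v4 is true.
  4. {v2, v5} — v2 is true.
  5. {¬v2, ¬v3} — ¬v3 is true.
  6. {¬v3, ¬v5} — ¬v3 is true.
  7. {¬v2, ¬v4} — ¬v4 is true.
  8. {v1, v5} — v5 is true.
  9. {v2, ¬v5} — v2 is true.
  10. {¬v3, v2} — v2 is true.
  11. {v5, ¬v3} — ¬v3 is true.
  12. {v5, ¬v2} — v5 is true.
  13. {¬v1, v4} — ¬v1 is true.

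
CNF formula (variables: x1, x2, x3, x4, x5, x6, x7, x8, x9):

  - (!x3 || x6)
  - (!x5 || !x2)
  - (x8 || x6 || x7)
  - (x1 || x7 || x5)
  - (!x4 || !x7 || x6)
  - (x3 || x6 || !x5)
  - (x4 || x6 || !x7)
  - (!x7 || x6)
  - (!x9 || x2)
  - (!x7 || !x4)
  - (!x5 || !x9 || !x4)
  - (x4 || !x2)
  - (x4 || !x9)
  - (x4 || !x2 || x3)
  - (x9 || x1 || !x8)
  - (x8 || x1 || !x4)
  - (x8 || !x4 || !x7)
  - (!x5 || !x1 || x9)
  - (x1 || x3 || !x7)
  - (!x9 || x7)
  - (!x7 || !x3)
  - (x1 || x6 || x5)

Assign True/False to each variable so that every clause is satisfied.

x6 occurs only positively in the remaining clauses — set x6 = True.
Set x1 = True and propagate.
For the remaining variables, x2 = True, x3 = False, x4 = True, x5 = False, x7 = False, x8 = True, x9 = False works.
Every clause has at least one true literal under this assignment.

x1=1, x2=1, x3=0, x4=1, x5=0, x6=1, x7=0, x8=1, x9=0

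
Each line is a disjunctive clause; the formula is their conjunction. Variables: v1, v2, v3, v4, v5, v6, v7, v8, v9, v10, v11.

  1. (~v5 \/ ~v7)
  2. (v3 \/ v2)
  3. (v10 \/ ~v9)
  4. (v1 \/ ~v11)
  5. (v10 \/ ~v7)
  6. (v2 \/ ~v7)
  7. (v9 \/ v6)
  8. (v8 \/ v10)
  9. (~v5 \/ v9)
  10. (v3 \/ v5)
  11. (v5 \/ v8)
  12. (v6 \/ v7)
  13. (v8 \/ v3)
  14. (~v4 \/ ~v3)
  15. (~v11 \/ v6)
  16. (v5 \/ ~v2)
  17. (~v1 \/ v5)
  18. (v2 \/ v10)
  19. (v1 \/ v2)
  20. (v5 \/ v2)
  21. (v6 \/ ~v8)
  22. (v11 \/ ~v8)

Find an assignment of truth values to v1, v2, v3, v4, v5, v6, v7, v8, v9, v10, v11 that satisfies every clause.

v4 occurs only negated in the remaining clauses — set v4 = False.
v6 occurs only positively in the remaining clauses — set v6 = True.
Set v1 = False and propagate.
  then v11 is forced to False.
  then v2 is forced to True.
  then v5 is forced to True.
  then v7 is forced to False.
  then v9 is forced to True.
  then v10 is forced to True.
  then v8 is forced to False.
  then v3 is forced to True.
Every clause has at least one true literal under this assignment.

v1 = F, v2 = T, v3 = T, v4 = F, v5 = T, v6 = T, v7 = F, v8 = F, v9 = T, v10 = T, v11 = F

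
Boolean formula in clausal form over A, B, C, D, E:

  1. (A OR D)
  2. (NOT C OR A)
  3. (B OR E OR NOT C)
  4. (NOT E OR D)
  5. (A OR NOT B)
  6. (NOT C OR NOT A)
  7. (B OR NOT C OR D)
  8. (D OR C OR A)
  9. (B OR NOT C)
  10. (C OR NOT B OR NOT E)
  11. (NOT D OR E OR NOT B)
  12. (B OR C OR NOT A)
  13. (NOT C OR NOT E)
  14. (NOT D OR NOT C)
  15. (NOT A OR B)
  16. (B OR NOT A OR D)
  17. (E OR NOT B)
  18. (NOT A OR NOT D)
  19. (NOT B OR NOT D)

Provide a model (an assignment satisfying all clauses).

A = False  B = False  C = False  D = True  E = False

Branch on A: take A = False.
  then D is forced to True.
  then C is forced to False.
  then B is forced to False.
E is now unconstrained; take E = False.
Every clause has at least one true literal under this assignment.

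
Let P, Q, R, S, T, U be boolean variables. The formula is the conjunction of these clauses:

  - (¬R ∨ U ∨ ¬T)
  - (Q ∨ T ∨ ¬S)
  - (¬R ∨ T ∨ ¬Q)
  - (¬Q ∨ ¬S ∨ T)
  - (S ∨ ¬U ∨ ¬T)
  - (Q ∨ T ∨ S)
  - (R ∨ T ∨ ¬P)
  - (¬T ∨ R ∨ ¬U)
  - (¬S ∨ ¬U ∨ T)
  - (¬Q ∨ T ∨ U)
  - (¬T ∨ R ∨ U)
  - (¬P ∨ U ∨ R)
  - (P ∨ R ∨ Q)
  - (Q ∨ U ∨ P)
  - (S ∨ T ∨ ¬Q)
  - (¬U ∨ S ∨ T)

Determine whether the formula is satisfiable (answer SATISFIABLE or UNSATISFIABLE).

Branch on P: take P = True.
Try Q = False.
For the remaining variables, R = True, S = True, T = True, U = True works.
So P=1, Q=0, R=1, S=1, T=1, U=1 is a satisfying assignment.

SATISFIABLE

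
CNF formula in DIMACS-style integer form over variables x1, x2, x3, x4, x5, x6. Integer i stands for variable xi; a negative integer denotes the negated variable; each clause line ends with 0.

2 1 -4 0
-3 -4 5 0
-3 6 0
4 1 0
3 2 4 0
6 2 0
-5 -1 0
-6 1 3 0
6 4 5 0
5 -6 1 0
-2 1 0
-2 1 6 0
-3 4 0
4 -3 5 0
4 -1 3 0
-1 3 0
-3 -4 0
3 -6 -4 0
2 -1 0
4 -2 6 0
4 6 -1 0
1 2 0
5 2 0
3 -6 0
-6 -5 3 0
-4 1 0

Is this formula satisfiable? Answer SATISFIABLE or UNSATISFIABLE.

x1 = True:
  propagation gives x5=False, x3=True, x4=False; an empty clause results — contradiction.
x1 = False:
  propagation gives x4=True; an empty clause results — contradiction.
Every branch closes, so no satisfying assignment exists.

UNSATISFIABLE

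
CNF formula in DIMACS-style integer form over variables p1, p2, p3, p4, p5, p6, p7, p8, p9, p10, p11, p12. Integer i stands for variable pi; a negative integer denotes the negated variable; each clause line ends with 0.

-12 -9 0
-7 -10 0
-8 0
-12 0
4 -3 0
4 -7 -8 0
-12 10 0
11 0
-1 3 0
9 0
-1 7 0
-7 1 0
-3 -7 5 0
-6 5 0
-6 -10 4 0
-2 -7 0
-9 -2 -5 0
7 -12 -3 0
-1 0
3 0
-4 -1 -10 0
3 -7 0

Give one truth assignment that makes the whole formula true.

p1 = F  p2 = F  p3 = T  p4 = T  p5 = T  p6 = F  p7 = F  p8 = F  p9 = T  p10 = T  p11 = T  p12 = F

Check each clause:
  1. (~p9 \/ ~p12) — ~p12 is true.
  2. (~p7 \/ ~p10) — ~p7 is true.
  3. (~p8) — ~p8 is true.
  4. (~p12) — ~p12 is true.
  5. (p4 \/ ~p3) — p4 is true.
  6. (~p7 \/ p4 \/ ~p8) — ~p8 is true.
  7. (p10 \/ ~p12) — p10 is true.
  8. (p11) — p11 is true.
  9. (~p1 \/ p3) — p3 is true.
  10. (p9) — p9 is true.
  11. (p7 \/ ~p1) — ~p1 is true.
  12. (p1 \/ ~p7) — ~p7 is true.
  13. (~p3 \/ p5 \/ ~p7) — p5 is true.
  14. (p5 \/ ~p6) — ~p6 is true.
  15. (p4 \/ ~p10 \/ ~p6) — ~p6 is true.
  16. (~p2 \/ ~p7) — ~p7 is true.
  17. (~p5 \/ ~p2 \/ ~p9) — ~p2 is true.
  18. (~p12 \/ p7 \/ ~p3) — ~p12 is true.
  19. (~p1) — ~p1 is true.
  20. (p3) — p3 is true.
  21. (~p4 \/ ~p1 \/ ~p10) — ~p1 is true.
  22. (~p7 \/ p3) — ~p7 is true.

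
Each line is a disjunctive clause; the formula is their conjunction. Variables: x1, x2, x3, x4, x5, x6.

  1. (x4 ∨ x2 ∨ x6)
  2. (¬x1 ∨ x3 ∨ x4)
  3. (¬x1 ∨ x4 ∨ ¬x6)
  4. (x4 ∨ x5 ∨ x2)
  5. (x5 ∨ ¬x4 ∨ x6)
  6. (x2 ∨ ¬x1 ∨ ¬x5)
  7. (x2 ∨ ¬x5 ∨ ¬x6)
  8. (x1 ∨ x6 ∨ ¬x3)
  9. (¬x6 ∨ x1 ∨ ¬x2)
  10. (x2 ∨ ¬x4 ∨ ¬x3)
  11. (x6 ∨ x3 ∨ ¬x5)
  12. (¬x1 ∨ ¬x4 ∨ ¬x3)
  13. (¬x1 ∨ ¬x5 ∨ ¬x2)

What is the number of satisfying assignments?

Satisfying assignments:
  x1=F x2=F x3=F x4=T x5=F x6=T
  x1=F x2=T x3=F x4=F x5=F x6=F
  x1=T x2=F x3=F x4=T x5=F x6=T
  x1=T x2=T x3=F x4=T x5=F x6=T
  x1=T x2=T x3=T x4=F x5=F x6=F
That's 5 in total.

5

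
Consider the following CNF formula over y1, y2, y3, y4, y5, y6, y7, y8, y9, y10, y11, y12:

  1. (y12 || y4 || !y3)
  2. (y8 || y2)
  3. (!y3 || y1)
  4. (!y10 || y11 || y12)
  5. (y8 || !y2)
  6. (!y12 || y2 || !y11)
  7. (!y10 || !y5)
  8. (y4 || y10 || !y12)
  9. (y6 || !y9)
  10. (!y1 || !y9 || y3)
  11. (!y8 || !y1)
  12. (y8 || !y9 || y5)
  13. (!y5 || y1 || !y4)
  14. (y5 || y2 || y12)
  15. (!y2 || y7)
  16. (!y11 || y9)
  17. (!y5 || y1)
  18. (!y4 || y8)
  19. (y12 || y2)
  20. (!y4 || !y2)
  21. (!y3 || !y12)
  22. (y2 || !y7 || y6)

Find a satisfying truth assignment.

y1=0, y2=0, y3=0, y4=0, y5=0, y6=1, y7=1, y8=1, y9=0, y10=1, y11=0, y12=1

y6 occurs only positively in the remaining clauses — set y6 = True.
Branch on y1: take y1 = False.
  then y3 is forced to False.
  then y5 is forced to False.
Try y2 = False.
  then y8 is forced to True.
  then y12 is forced to True.
  then y11 is forced to False.
Try y4 = False.
  then y10 is forced to True.
y7, y9 are now unconstrained; take y7 = True, y9 = False.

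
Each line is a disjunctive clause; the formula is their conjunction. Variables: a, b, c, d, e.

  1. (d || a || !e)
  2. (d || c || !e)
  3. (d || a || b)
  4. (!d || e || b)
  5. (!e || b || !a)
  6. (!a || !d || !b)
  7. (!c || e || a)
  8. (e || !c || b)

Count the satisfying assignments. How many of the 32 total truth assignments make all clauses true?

10

Split on e, then a.
  e=T, a=T: remaining (b,c,d) ∈ {(T,T,F)} — 1.
  e=T, a=F: remaining (b,c,d) ∈ {(F,F,T); (F,T,T); (T,F,T); (T,T,T)} — 4.
  e=F, a=T: remaining (b,c,d) ∈ {(F,F,F); (T,F,F); (T,T,F)} — 3.
  e=F, a=F: remaining (b,c,d) ∈ {(T,F,F); (T,F,T)} — 2.
Total: 1 + 4 + 3 + 2 = 10.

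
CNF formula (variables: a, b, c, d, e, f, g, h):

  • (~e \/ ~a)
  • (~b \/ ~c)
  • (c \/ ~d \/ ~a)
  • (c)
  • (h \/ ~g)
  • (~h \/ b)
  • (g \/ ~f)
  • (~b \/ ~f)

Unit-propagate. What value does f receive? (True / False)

False

(c) stands alone — c = True.
In (~b \/ ~c), ~c is now false; ~b must hold, so b = False.
(b \/ ~h) with b = False leaves only ~h, so h = False.
In (~g \/ h), h is now false; ~g must hold, so g = False.
(~f \/ g): since g = False, the clause reduces to (~f). f = False.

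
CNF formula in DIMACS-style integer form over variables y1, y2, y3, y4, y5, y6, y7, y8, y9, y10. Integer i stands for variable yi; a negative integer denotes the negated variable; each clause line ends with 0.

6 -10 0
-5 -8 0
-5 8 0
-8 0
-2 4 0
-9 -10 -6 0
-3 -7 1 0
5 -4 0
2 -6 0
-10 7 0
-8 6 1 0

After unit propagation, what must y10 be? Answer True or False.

Unit clause (NOT y8) sets y8 = False.
(NOT y5 OR y8) with y8 = False leaves only NOT y5, so y5 = False.
(y5 OR NOT y4): since y5 = False, the clause reduces to (NOT y4). y4 = False.
(y4 OR NOT y2): since y4 = False, the clause reduces to (NOT y2). y2 = False.
From (y2 OR NOT y6) and y2 = False: y6 = False.
(y6 OR NOT y10): since y6 = False, the clause reduces to (NOT y10). y10 = False.

False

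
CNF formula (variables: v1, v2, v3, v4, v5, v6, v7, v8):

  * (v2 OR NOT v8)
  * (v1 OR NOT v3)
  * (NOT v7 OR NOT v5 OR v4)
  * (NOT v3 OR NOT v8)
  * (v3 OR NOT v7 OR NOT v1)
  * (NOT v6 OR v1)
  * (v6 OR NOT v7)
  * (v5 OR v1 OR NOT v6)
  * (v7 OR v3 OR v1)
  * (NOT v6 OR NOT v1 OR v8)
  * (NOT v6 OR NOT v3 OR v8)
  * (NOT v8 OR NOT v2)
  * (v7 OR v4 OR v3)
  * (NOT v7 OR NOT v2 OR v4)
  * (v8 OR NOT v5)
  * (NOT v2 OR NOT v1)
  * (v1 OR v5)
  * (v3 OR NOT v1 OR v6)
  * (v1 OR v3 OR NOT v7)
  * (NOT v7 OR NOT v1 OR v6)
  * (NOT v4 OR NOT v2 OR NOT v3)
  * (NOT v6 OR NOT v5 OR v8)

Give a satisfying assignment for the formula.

Try v1 = True.
  then v2 is forced to False.
  then v8 is forced to False.
  then v6 is forced to False.
  then v7 is forced to False.
  then v5 is forced to False.
  then v3 is forced to True.
v4 is now unconstrained; take v4 = True.
Check each clause:
  1. (NOT v8 OR v2) — NOT v8 is true.
  2. (NOT v3 OR v1) — v1 is true.
  3. (NOT v7 OR v4 OR NOT v5) — NOT v7 is true.
  4. (NOT v3 OR NOT v8) — NOT v8 is true.
  5. (NOT v7 OR v3 OR NOT v1) — NOT v7 is true.
  6. (NOT v6 OR v1) — v1 is true.
  7. (v6 OR NOT v7) — NOT v7 is true.
  8. (v5 OR v1 OR NOT v6) — v1 is true.
  9. (v3 OR v1 OR v7) — v1 is true.
  10. (NOT v1 OR v8 OR NOT v6) — NOT v6 is true.
  11. (NOT v3 OR v8 OR NOT v6) — NOT v6 is true.
  12. (NOT v8 OR NOT v2) — NOT v8 is true.
  13. (v3 OR v4 OR v7) — v3 is true.
  14. (v4 OR NOT v7 OR NOT v2) — NOT v7 is true.
  15. (v8 OR NOT v5) — NOT v5 is true.
  16. (NOT v2 OR NOT v1) — NOT v2 is true.
  17. (v5 OR v1) — v1 is true.
  18. (NOT v1 OR v3 OR v6) — v3 is true.
  19. (v3 OR NOT v7 OR v1) — NOT v7 is true.
  20. (NOT v7 OR NOT v1 OR v6) — NOT v7 is true.
  21. (NOT v3 OR NOT v4 OR NOT v2) — NOT v2 is true.
  22. (v8 OR NOT v5 OR NOT v6) — NOT v6 is true.

v1=1, v2=0, v3=1, v4=1, v5=0, v6=0, v7=0, v8=0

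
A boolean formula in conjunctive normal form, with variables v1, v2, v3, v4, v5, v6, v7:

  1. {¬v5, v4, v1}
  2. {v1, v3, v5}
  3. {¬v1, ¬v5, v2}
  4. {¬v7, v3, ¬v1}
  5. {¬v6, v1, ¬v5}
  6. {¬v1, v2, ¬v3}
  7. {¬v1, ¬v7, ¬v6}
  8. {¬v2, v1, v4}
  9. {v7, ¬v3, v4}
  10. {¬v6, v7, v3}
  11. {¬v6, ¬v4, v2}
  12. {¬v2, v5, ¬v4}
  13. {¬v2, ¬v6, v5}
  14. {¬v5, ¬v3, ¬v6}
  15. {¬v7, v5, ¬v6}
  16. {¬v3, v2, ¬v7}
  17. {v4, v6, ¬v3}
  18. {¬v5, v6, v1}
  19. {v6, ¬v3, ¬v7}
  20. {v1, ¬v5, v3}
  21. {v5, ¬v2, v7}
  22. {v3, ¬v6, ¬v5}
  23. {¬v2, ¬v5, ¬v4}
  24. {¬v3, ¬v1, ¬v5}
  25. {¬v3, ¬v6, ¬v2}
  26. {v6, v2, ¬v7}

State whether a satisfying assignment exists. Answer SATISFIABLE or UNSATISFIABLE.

Try v1 = True.
For the remaining variables, v2 = True, v3 = False, v4 = False, v5 = True, v6 = False, v7 = False works.
So v1=1  v2=1  v3=0  v4=0  v5=1  v6=0  v7=0 is a satisfying assignment.

SATISFIABLE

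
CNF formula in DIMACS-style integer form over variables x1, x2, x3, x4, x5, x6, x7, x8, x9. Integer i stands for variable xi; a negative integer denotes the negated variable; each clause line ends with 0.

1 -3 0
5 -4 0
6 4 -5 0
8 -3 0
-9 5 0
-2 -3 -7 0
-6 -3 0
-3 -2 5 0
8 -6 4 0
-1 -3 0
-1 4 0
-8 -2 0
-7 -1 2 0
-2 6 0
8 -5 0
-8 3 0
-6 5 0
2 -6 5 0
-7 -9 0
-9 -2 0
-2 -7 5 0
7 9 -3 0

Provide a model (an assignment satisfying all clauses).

x1 = F, x2 = F, x3 = F, x4 = F, x5 = F, x6 = F, x7 = F, x8 = F, x9 = F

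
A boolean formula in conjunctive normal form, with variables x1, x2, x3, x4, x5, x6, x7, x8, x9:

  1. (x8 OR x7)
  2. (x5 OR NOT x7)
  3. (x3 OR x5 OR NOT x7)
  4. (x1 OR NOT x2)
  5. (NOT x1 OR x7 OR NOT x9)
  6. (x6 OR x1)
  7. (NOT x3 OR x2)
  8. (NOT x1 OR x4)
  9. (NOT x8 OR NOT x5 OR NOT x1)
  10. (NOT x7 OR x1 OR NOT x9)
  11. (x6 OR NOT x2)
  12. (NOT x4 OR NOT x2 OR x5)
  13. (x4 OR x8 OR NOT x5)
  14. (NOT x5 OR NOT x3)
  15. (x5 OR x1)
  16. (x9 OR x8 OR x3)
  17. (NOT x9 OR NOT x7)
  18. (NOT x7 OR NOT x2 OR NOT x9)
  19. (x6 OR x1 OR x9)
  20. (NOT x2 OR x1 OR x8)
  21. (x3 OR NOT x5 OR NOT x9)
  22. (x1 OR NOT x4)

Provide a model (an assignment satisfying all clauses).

x1=True, x2=False, x3=False, x4=True, x5=False, x6=True, x7=False, x8=True, x9=False

x6 occurs only positively in the remaining clauses — set x6 = True.
Set x1 = True and propagate.
  then x4 is forced to True.
Set x2 = False and propagate.
  then x3 is forced to False.
Branch on x5: take x5 = False.
  then x7 is forced to False.
  then x8 is forced to True.
  then x9 is forced to False.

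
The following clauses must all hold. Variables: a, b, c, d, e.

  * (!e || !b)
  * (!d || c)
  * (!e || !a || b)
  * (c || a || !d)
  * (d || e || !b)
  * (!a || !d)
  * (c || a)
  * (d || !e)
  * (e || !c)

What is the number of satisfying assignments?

2

Satisfying assignments:
  a=0 b=0 c=1 d=1 e=1
  a=1 b=0 c=0 d=0 e=0
Count: 2.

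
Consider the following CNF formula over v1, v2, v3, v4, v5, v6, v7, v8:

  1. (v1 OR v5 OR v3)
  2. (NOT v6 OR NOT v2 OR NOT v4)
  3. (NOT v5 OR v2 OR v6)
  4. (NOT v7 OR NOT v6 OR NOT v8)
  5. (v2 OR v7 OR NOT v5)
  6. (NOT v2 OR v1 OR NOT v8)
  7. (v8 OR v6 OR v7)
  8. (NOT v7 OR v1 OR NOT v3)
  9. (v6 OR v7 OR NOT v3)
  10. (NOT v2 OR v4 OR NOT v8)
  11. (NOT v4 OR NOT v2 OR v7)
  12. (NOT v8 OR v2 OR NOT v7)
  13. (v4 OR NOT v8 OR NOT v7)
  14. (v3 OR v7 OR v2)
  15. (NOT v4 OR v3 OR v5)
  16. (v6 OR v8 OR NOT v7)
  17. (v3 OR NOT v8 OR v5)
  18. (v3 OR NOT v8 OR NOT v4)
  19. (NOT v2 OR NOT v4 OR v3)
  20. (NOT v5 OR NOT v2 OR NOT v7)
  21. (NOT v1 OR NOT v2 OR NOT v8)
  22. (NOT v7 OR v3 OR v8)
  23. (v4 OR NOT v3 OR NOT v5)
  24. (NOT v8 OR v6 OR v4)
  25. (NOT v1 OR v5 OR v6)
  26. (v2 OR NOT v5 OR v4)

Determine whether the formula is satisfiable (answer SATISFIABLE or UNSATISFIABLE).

Try v1 = True.
The remaining clauses are satisfied by v2 = False, v3 = True, v4 = True, v5 = False, v6 = True, v7 = False, v8 = False.
So v1 = True, v2 = False, v3 = True, v4 = True, v5 = False, v6 = True, v7 = False, v8 = False is a satisfying assignment.

SATISFIABLE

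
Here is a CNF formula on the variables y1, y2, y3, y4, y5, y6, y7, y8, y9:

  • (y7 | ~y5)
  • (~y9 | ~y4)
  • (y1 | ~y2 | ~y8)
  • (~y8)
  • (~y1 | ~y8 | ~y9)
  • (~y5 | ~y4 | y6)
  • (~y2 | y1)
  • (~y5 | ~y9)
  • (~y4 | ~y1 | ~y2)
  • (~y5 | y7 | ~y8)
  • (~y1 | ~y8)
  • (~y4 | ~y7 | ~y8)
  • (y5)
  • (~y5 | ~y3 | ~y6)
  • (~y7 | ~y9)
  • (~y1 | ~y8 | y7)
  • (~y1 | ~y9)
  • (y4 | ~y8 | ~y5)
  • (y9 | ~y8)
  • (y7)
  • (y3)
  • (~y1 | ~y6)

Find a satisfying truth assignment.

y1 = True, y2 = True, y3 = True, y4 = False, y5 = True, y6 = False, y7 = True, y8 = False, y9 = False

Unit propagation: (~y8) forces y8 = False.
Unit propagation: (y5) forces y5 = True.
(y7) is a unit clause, so y7 = True.
The clause (~y9) is unit: y9 must be False.
Unit propagation: (y3) forces y3 = True.
The clause (~y6) is unit: y6 must be False.
Unit propagation: (~y4) forces y4 = False.
y1 occurs only positively in the remaining clauses — set y1 = True.
y2 is now unconstrained; take y2 = True.
Every clause has at least one true literal under this assignment.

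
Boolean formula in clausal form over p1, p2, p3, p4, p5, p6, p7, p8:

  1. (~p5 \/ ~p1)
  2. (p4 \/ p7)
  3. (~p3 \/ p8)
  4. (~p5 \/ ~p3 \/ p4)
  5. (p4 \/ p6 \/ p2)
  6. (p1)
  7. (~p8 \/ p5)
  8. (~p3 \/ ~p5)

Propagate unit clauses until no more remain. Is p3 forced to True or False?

(p1) stands alone — p1 = True.
From (~p1 \/ ~p5) and p1 = True: p5 = False.
In (p5 \/ ~p8), p5 is now false; ~p8 must hold, so p8 = False.
(~p3 \/ p8) with p8 = False leaves only ~p3, so p3 = False.

False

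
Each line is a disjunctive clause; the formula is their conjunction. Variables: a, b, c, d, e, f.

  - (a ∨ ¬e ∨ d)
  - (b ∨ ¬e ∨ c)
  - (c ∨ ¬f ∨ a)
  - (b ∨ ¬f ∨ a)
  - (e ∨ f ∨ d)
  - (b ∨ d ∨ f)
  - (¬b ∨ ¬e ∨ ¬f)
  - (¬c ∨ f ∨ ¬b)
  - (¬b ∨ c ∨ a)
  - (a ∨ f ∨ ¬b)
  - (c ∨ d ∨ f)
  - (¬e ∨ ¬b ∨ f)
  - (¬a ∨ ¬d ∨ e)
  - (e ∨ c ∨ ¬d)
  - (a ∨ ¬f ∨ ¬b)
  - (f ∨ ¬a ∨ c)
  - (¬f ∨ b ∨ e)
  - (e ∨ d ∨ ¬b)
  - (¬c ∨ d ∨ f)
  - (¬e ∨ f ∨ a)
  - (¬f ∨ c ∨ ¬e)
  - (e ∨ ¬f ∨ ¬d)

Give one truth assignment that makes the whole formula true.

Set a = True and propagate.
Try b = False.
The remaining clauses are satisfied by c = True, d = True, e = True, f = False.
Every clause has at least one true literal under this assignment.

a=T, b=F, c=T, d=T, e=T, f=F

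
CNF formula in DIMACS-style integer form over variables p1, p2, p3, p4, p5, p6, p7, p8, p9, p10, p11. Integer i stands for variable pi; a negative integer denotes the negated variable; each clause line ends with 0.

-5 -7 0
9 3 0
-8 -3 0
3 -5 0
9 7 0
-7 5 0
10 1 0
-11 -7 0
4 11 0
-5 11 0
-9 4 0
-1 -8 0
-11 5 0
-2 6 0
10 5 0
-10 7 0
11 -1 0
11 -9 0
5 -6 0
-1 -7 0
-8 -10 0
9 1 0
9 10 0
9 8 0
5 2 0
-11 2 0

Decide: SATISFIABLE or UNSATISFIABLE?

SATISFIABLE

p4 occurs only positively in the remaining clauses — set p4 = True.
Branch on p1: take p1 = True.
  then p8 is forced to False.
  then p11 is forced to True.
  then p7 is forced to False.
  then p9 is forced to True.
  then p5 is forced to True.
  then p3 is forced to True.
  then p10 is forced to False.
  then p2 is forced to True.
  then p6 is forced to True.
So p1=True  p2=True  p3=True  p4=True  p5=True  p6=True  p7=False  p8=False  p9=True  p10=False  p11=True is a satisfying assignment.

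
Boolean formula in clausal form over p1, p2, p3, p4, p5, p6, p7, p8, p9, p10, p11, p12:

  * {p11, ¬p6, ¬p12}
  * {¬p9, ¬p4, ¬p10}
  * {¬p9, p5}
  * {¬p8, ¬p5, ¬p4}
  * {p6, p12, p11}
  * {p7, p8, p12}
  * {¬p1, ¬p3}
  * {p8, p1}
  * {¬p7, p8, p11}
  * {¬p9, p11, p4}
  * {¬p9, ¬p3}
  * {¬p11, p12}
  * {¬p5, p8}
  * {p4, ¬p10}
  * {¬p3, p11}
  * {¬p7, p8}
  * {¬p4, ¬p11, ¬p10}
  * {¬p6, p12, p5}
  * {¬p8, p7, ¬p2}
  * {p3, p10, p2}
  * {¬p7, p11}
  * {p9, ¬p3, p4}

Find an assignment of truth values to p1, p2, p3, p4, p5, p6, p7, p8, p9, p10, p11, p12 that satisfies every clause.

p1=1, p2=1, p3=0, p4=0, p5=0, p6=0, p7=1, p8=1, p9=0, p10=0, p11=1, p12=1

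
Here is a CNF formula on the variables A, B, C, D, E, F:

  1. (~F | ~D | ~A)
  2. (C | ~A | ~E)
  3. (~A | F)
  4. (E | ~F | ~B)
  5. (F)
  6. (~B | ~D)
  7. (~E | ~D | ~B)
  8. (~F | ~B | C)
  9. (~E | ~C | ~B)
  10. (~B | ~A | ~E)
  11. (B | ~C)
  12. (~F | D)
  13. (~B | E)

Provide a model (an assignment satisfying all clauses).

The clause (F) is unit: F must be True.
(D) is a unit clause, so D = True.
(~A) is a unit clause, so A = False.
The clause (~B) is unit: B must be False.
(~C) is a unit clause, so C = False.
E is now unconstrained; take E = False.
Every clause has at least one true literal under this assignment.
Check each clause:
  1. (~A | ~F | ~D) — ~A is true.
  2. (~E | ~A | C) — ~A is true.
  3. (F | ~A) — F is true.
  4. (E | ~F | ~B) — ~B is true.
  5. (F) — F is true.
  6. (~B | ~D) — ~B is true.
  7. (~B | ~E | ~D) — ~E is true.
  8. (~F | ~B | C) — ~B is true.
  9. (~C | ~E | ~B) — ~E is true.
  10. (~E | ~A | ~B) — ~E is true.
  11. (B | ~C) — ~C is true.
  12. (D | ~F) — D is true.
  13. (~B | E) — ~B is true.

A=0  B=0  C=0  D=1  E=0  F=1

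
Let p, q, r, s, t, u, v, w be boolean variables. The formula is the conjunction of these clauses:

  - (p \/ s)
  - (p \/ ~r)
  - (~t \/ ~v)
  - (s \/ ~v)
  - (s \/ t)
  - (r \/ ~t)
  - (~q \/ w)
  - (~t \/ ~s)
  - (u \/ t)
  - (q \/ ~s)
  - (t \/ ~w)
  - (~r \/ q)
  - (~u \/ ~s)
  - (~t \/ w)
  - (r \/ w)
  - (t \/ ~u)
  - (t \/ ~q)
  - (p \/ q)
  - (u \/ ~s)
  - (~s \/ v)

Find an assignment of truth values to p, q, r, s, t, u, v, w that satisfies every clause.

p=1, q=1, r=1, s=0, t=1, u=0, v=0, w=1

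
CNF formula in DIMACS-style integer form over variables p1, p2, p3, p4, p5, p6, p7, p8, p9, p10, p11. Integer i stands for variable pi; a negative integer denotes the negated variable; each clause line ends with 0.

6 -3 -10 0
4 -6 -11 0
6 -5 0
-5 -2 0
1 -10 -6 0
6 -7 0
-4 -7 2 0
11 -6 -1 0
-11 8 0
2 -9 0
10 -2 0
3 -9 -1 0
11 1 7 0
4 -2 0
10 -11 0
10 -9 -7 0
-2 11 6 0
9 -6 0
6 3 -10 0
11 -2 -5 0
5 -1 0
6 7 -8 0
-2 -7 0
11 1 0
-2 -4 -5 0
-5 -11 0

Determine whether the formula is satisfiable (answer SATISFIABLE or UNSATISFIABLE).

UNSATISFIABLE

p6 = True:
  propagation gives p9=True, p2=True, p5=False, p10=True; an empty clause results — contradiction.
p6 = False:
  propagation gives p5=False, p7=False, p1=False, p11=True; an empty clause results — contradiction.
Every branch closes, so no satisfying assignment exists.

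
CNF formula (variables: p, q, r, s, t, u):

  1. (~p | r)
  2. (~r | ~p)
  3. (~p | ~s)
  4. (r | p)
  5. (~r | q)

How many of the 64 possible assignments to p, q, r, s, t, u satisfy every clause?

8

Case analysis on p and r:
  p=1, r=1: a clause becomes empty — 0.
  p=1, r=0: a clause becomes empty — 0.
  p=0, r=1: forces q=1; s, t, u free → 2^3 = 8.
  p=0, r=0: a clause becomes empty — 0.
Total: 0 + 0 + 8 + 0 = 8.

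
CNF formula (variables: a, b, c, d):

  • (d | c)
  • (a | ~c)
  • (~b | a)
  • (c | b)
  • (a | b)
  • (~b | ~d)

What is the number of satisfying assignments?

3

The models are:
  a=1 b=0 c=1 d=0
  a=1 b=0 c=1 d=1
  a=1 b=1 c=1 d=0
That's 3 in total.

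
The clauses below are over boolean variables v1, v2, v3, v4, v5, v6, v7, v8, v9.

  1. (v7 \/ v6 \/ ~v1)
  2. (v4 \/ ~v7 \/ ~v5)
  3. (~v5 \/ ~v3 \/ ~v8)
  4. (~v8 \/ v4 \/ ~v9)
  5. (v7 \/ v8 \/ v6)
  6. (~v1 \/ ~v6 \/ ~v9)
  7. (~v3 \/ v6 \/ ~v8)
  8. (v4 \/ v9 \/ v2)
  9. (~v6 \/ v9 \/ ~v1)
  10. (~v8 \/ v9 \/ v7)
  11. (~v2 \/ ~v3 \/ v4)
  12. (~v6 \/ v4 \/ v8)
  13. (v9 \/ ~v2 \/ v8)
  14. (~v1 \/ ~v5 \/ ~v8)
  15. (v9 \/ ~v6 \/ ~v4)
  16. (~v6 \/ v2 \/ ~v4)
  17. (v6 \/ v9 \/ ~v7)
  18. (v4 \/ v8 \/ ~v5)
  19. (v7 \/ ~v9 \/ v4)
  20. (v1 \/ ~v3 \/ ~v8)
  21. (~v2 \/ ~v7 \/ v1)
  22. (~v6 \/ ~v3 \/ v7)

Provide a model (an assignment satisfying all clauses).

v1=0, v2=0, v3=0, v4=1, v5=1, v6=0, v7=0, v8=1, v9=1

Check each clause:
  1. (v7 \/ ~v1 \/ v6) — ~v1 is true.
  2. (~v7 \/ ~v5 \/ v4) — ~v7 is true.
  3. (~v3 \/ ~v8 \/ ~v5) — ~v3 is true.
  4. (v4 \/ ~v8 \/ ~v9) — v4 is true.
  5. (v6 \/ v7 \/ v8) — v8 is true.
  6. (~v9 \/ ~v1 \/ ~v6) — ~v6 is true.
  7. (v6 \/ ~v3 \/ ~v8) — ~v3 is true.
  8. (v4 \/ v9 \/ v2) — v9 is true.
  9. (~v6 \/ ~v1 \/ v9) — v9 is true.
  10. (~v8 \/ v9 \/ v7) — v9 is true.
  11. (v4 \/ ~v2 \/ ~v3) — v4 is true.
  12. (~v6 \/ v8 \/ v4) — v8 is true.
  13. (~v2 \/ v8 \/ v9) — v8 is true.
  14. (~v8 \/ ~v1 \/ ~v5) — ~v1 is true.
  15. (~v6 \/ ~v4 \/ v9) — v9 is true.
  16. (~v6 \/ v2 \/ ~v4) — ~v6 is true.
  17. (v9 \/ ~v7 \/ v6) — v9 is true.
  18. (v8 \/ ~v5 \/ v4) — v8 is true.
  19. (v7 \/ ~v9 \/ v4) — v4 is true.
  20. (~v8 \/ v1 \/ ~v3) — ~v3 is true.
  21. (v1 \/ ~v2 \/ ~v7) — ~v7 is true.
  22. (~v3 \/ v7 \/ ~v6) — ~v6 is true.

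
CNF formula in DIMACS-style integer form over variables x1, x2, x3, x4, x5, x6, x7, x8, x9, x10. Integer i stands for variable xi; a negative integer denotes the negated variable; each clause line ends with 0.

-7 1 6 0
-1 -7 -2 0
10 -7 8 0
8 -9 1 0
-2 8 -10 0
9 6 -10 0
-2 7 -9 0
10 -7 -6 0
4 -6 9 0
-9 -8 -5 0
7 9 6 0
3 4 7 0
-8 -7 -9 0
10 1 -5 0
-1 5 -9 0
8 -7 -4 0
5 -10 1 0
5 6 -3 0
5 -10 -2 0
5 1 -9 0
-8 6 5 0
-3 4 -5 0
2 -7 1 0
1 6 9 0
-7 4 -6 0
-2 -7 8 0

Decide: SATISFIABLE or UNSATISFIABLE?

SATISFIABLE

Set x1 = True and propagate.
Branch on x2: take x2 = False.
Try x3 = False.
For the remaining variables, x4 = True, x5 = True, x6 = True, x7 = False, x8 = False, x9 = True, x10 = True works.
Every clause has at least one true literal under this assignment.
So x1=T  x2=F  x3=F  x4=T  x5=T  x6=T  x7=F  x8=F  x9=T  x10=T is a satisfying assignment.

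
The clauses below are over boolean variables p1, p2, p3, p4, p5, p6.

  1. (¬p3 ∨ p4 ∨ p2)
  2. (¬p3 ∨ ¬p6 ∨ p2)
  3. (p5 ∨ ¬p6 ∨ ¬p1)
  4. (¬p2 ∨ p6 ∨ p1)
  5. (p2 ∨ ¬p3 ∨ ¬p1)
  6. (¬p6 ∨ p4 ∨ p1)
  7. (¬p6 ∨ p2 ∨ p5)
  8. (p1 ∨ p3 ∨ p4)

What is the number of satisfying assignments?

Case analysis on p1 and p2:
  p1=1, p2=1: p3, p4 free; 3 ways for (p5,p6) × 2^2 = 12.
  p1=1, p2=0: p4 free; 3 ways for (p3,p5,p6) × 2^1 = 6.
  p1=0, p2=1: remaining (p3,p4,p5,p6) ∈ {(0,1,0,1); (0,1,1,1); (1,1,0,1); (1,1,1,1)} — 4.
  p1=0, p2=0: 5 of the 16 assignments to (p3,p4,p5,p6) work.
Total: 12 + 6 + 4 + 5 = 27.

27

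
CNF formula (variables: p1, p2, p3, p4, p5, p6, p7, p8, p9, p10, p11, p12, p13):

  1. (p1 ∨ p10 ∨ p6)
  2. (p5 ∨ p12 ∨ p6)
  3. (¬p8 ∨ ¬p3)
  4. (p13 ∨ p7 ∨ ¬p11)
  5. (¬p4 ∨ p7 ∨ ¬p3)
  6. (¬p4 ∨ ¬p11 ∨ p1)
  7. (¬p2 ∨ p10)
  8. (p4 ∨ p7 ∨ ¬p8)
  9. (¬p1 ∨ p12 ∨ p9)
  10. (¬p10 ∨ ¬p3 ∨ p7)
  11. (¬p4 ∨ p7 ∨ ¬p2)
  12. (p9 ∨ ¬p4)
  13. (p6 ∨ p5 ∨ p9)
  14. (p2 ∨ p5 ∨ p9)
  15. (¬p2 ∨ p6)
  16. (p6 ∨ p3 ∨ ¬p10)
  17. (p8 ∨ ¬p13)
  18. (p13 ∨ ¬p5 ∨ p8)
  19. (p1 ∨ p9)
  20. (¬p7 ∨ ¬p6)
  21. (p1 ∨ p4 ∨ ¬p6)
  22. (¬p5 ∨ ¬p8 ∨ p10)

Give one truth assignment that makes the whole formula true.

Pure literal: p9 appears only positively; assign p9 = True.
Pure literal: p11 appears only negated; assign p11 = False.
Branch on p1: take p1 = False.
For the remaining variables, p2 = False, p3 = False, p4 = True, p5 = True, p6 = True, p7 = False, p8 = True, p10 = True, p12 = False, p13 = True works.

p1 = 0, p2 = 0, p3 = 0, p4 = 1, p5 = 1, p6 = 1, p7 = 0, p8 = 1, p9 = 1, p10 = 1, p11 = 0, p12 = 0, p13 = 1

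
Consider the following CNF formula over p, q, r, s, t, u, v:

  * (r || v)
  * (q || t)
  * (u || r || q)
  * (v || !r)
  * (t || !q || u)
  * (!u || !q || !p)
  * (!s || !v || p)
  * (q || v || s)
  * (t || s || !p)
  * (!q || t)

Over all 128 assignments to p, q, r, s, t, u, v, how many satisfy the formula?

17

Case analysis on q and t:
  q=1, t=1: r free; 4 ways for (p,s,u,v) × 2^1 = 8.
  q=1, t=0: a clause becomes empty — 0.
  q=0, t=1: 9 of the 32 assignments to (p,r,s,u,v) work.
  q=0, t=0: a clause becomes empty — 0.
Total: 8 + 0 + 9 + 0 = 17.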